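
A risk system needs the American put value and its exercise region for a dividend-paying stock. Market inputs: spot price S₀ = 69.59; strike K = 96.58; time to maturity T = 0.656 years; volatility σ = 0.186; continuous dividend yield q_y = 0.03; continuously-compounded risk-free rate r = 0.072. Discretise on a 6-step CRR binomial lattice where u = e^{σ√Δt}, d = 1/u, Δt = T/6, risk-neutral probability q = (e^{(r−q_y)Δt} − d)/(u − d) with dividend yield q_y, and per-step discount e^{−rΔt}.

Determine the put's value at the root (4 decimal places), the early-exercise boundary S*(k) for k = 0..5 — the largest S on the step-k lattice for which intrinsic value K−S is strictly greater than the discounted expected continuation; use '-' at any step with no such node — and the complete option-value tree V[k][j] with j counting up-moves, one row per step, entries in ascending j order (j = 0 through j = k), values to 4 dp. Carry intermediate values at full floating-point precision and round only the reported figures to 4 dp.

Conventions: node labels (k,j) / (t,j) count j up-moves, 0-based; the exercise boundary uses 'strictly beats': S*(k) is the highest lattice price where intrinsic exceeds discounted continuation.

Δt=0.10933  u=1.06343  d=0.94035  q=0.52202  discount=0.99216
step 6 (expiry): payoffs max(K−S,0) = 48.4643 42.1665 35.0443 26.9900 17.8814 7.5807 0.0000
step 5: (k=5,j=0): S=51.1678, K−S=45.4122, hold=44.8224 ⇒ V=45.4122 exercise | (k=5,j=1): S=57.8651, K−S=38.7149, hold=38.1471 ⇒ V=38.7149 exercise | (k=5,j=2): S=65.4390, K−S=31.1410, hold=30.5980 ⇒ V=31.1410 exercise | (k=5,j=3): S=74.0043, K−S=22.5757, hold=22.0608 ⇒ V=22.5757 exercise | (k=5,j=4): S=83.6906, K−S=12.8894, hold=12.4061 ⇒ V=12.8894 exercise | (k=5,j=5): S=94.6448, K−S=1.9352, hold=3.5950 ⇒ V=3.5950 continue  boundary S*=83.6906
step 4: (k=4,j=0): S=54.4135, K−S=42.1665, hold=41.5874 ⇒ V=42.1665 exercise | (k=4,j=1): S=61.5357, K−S=35.0443, hold=34.4886 ⇒ V=35.0443 exercise | (k=4,j=2): S=69.5900, K−S=26.9900, hold=26.4606 ⇒ V=26.9900 exercise | (k=4,j=3): S=78.6986, K−S=17.8814, hold=17.3819 ⇒ V=17.8814 exercise | (k=4,j=4): S=88.9993, K−S=7.5807, hold=7.9745 ⇒ V=7.9745 continue  boundary S*=78.6986
step 3: (k=3,j=0): S=57.8651, K−S=38.7149, hold=38.1471 ⇒ V=38.7149 exercise | (k=3,j=1): S=65.4390, K−S=31.1410, hold=30.5980 ⇒ V=31.1410 exercise | (k=3,j=2): S=74.0043, K−S=22.5757, hold=22.0608 ⇒ V=22.5757 exercise | (k=3,j=3): S=83.6906, K−S=12.8894, hold=12.6101 ⇒ V=12.8894 exercise  boundary S*=83.6906
step 2: (k=2,j=0): S=61.5357, K−S=35.0443, hold=34.4886 ⇒ V=35.0443 exercise | (k=2,j=1): S=69.5900, K−S=26.9900, hold=26.4606 ⇒ V=26.9900 exercise | (k=2,j=2): S=78.6986, K−S=17.8814, hold=17.3819 ⇒ V=17.8814 exercise  boundary S*=78.6986
step 1: (k=1,j=0): S=65.4390, K−S=31.1410, hold=30.5980 ⇒ V=31.1410 exercise | (k=1,j=1): S=74.0043, K−S=22.5757, hold=22.0608 ⇒ V=22.5757 exercise  boundary S*=74.0043
step 0: (k=0,j=0): S=69.5900, K−S=26.9900, hold=26.4606 ⇒ V=26.9900 exercise  boundary S*=69.5900

price = 26.9900
boundary = 69.5900 74.0043 78.6986 83.6906 78.6986 83.6906
tree:
26.9900
31.1410 22.5757
35.0443 26.9900 17.8814
38.7149 31.1410 22.5757 12.8894
42.1665 35.0443 26.9900 17.8814 7.9745
45.4122 38.7149 31.1410 22.5757 12.8894 3.5950
48.4643 42.1665 35.0443 26.9900 17.8814 7.5807 0.0000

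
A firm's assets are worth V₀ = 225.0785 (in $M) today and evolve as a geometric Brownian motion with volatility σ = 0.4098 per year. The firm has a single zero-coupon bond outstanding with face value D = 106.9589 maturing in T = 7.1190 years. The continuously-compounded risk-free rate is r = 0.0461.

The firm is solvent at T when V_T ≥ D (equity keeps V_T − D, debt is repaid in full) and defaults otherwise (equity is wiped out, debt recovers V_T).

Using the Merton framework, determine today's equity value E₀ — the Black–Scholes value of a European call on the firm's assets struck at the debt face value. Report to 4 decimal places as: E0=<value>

With assets at 225.0785 and a single debt payment of 106.9589 at 7.1190 years:
d₁ = [ln(V₀/D) + (r + σ²/2)T] / (σ√T)
   = [ln(225.0785/106.9589) + (0.0461 + 0.5·0.4098²)·7.1190] / (0.4098·√7.1190)
   = [0.744005 + 0.925954] / 1.093406 = 1.527300
d₂ = d₁ − σ√T = 1.527300 − 1.093406 = 0.433894
N(d₁) = 0.936657,  N(d₂) = 0.667817,  e^(−rT) = 0.720229
E₀ = V₀·N(d₁) − D·e^(−rT)·N(d₂)
   = 225.0785·0.936657 − 106.9589·0.720229·0.667817 = 159.376056

E0=159.3761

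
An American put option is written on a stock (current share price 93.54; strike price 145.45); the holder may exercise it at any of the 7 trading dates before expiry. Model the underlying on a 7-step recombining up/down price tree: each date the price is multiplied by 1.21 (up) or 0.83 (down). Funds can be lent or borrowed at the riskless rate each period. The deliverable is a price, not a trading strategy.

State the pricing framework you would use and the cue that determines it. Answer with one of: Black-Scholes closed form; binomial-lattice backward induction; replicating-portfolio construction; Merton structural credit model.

framework: binomial-lattice backward induction

Key observation: an American put (K = 145.45, S₀ = 93.54) on a 7-date tree has no closed form — the optimal stopping decision is embedded and must be resolved recursively from expiry.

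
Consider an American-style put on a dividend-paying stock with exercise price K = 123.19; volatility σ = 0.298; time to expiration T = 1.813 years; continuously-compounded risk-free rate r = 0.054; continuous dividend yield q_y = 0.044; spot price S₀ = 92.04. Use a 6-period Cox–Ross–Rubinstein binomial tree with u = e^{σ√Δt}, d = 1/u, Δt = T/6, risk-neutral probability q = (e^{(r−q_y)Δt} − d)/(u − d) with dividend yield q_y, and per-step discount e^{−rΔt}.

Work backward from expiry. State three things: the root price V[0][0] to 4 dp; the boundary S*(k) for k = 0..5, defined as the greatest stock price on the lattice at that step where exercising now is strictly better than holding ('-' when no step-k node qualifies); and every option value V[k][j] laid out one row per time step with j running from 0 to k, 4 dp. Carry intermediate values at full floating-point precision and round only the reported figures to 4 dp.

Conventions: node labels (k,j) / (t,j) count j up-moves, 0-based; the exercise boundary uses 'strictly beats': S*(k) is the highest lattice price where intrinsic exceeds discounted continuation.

Δt=0.30217, u=1.17799, d=0.84890, q=0.46833, disc=e^(-rΔt)=0.98382
k=6 terminal: V=max(K-S,0) → 88.7450 75.3920 56.8625 31.1500 0.0000 0.0000 0.0000
k=5: j=0 S=40.5759 intr=82.6141 cont=81.1562 V=82.6141[EX]; j=1 S=56.3056 intr=66.8844 cont=65.6343 V=66.8844[EX]; j=2 S=78.1331 intr=45.0569 cont=44.0951 V=45.0569[EX]; j=3 S=108.4222 intr=14.7678 cont=16.2933 V=16.2933[hold]; j=4 S=150.4532 intr=0.0000 cont=0.0000 V=0.0000[hold]; j=5 S=208.7780 intr=0.0000 cont=0.0000 V=0.0000[hold]  S*(5)=78.1331
k=4: j=0 S=47.7980 intr=75.3920 cont=74.0295 V=75.3920[EX]; j=1 S=66.3275 intr=56.8625 cont=55.7448 V=56.8625[EX]; j=2 S=92.0400 intr=31.1500 cont=31.0747 V=31.1500[EX]; j=3 S=127.7203 intr=0.0000 cont=8.5224 V=8.5224[hold]; j=4 S=177.2324 intr=0.0000 cont=0.0000 V=0.0000[hold]  S*(4)=92.0400
k=3: j=0 S=56.3056 intr=66.8844 cont=65.6343 V=66.8844[EX]; j=1 S=78.1331 intr=45.0569 cont=44.0951 V=45.0569[EX]; j=2 S=108.4222 intr=14.7678 cont=20.2201 V=20.2201[hold]; j=3 S=150.4532 intr=0.0000 cont=4.4577 V=4.4577[hold]  S*(3)=78.1331
k=2: j=0 S=66.3275 intr=56.8625 cont=55.7448 V=56.8625[EX]; j=1 S=92.0400 intr=31.1500 cont=32.8840 V=32.8840[hold]; j=2 S=127.7203 intr=0.0000 cont=12.6302 V=12.6302[hold]  S*(2)=66.3275
k=1: j=0 S=78.1331 intr=45.0569 cont=44.8940 V=45.0569[EX]; j=1 S=108.4222 intr=14.7678 cont=23.0198 V=23.0198[hold]  S*(1)=78.1331
k=0: j=0 S=92.0400 intr=31.1500 cont=34.1740 V=34.1740[hold]  S*(0)=-

price = 34.1740
boundary = - 78.1331 66.3275 78.1331 92.0400 78.1331
tree:
34.1740
45.0569 23.0198
56.8625 32.8840 12.6302
66.8844 45.0569 20.2201 4.4577
75.3920 56.8625 31.1500 8.5224 0.0000
82.6141 66.8844 45.0569 16.2933 0.0000 0.0000
88.7450 75.3920 56.8625 31.1500 0.0000 0.0000 0.0000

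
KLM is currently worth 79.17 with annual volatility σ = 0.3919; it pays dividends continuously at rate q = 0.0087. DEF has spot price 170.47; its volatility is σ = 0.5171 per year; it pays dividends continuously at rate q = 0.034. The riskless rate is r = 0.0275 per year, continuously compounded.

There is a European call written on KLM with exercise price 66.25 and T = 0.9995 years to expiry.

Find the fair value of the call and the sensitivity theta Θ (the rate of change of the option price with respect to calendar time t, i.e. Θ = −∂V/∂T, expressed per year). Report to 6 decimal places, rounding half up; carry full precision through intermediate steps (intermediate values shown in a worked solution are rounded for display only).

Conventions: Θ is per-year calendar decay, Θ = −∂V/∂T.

σ√T = 0.3919·√0.9995 = 0.391802
d₁ = (ln(S/K) + (r−q+σ²/2)T) / (σ√T) = (ln(79.17/66.25) + (0.0275−0.0087+0.3919²/2)·0.9995) / 0.391802 = (0.178162 + 0.095545) / 0.391802 = 0.698585
d₂ = d₁ − σ√T = 0.698585 − 0.391802 = 0.306783
e^{−rT} = 0.972888
e^{−qT} = 0.991342
N(d₁) = 0.757594,  N(d₂) = 0.620496
Call price V = S·e^{−qT}·N(d₁) − K·e^{−rT}·N(d₂) = 59.459445 − 39.993327 = 19.466119
φ(d₁) = (1/√(2π))·e^{−d₁²/2} = 0.312563
Θ = −S·e^{−qT}·φ(d₁)·σ/(2√T) + q·S·e^{−qT}·N(d₁) − r·K·e^{−rT}·N(d₂) = −4.808125 + 0.517297 − 1.099816 = -5.390644

price = 19.466119
Θ = -5.390644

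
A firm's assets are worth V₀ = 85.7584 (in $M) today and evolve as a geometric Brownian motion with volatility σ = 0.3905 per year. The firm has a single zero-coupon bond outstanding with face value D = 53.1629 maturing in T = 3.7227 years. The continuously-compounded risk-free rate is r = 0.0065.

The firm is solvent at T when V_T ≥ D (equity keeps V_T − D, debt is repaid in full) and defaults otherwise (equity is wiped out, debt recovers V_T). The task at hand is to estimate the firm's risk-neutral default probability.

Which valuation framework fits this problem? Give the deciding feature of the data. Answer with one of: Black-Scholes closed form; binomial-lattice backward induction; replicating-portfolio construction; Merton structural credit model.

Key observation: assets follow a GBM and default happens iff V_T < 53.1629; valuing claims on that split (equity as a call, risky debt as the residual) is the structural model's definition.

framework: Merton structural credit model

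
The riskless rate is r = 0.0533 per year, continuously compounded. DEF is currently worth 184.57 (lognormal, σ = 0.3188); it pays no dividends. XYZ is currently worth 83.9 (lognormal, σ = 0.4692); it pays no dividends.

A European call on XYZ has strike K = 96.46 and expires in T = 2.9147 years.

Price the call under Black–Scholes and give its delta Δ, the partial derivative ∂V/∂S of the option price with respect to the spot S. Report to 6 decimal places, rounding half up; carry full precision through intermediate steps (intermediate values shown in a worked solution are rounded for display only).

σ√T = 0.4692·√2.9147 = 0.801041
d₁ = (ln(S/K) + (r+σ²/2)T) / (σ√T) = (ln(83.9/96.46) + (0.0533+0.4692²/2)·2.9147) / 0.801041 = (-0.139503 + 0.476187) / 0.801041 = 0.420308
d₂ = d₁ − σ√T = 0.420308 − 0.801041 = -0.380733
e^{−rT} = 0.856112
N(d₁) = 0.662870,  N(d₂) = 0.351701
Call price V = S·N(d₁) − K·e^{−rT}·N(d₂) = 55.614783 − 29.043656 = 26.571127
Δ = N(d₁) = 0.662870

price = 26.571127
Δ = 0.662870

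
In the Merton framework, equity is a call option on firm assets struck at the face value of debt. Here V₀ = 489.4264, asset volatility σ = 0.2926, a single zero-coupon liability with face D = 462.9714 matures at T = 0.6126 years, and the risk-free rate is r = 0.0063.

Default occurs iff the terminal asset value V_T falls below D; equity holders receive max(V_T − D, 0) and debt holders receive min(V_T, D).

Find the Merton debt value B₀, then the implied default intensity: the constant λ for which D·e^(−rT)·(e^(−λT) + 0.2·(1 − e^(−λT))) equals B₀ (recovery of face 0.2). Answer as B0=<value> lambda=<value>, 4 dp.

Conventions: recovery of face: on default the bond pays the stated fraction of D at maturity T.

Equity is a call on the firm's assets struck at D = 462.9714:
d₁ = [ln(V₀/D) + (r + σ²/2)T] / (σ√T)
   = [ln(489.4264/462.9714) + (0.0063 + 0.5·0.2926²)·0.6126] / (0.2926·√0.6126)
   = [0.055569 + 0.030083] / 0.229014 = 0.374003
d₂ = d₁ − σ√T = 0.374003 − 0.229014 = 0.144988
N(d₁) = 0.645799,  N(d₂) = 0.557640,  e^(−rT) = 0.996148
E₀ = V₀·N(d₁) − D·e^(−rT)·N(d₂)
   = 489.4264·0.645799 − 462.9714·0.996148·0.557640 = 58.894122
B₀ = V₀ − E₀ = 489.4264 − 58.894122 = 430.532278
e^(−λT) = (B₀·e^(rT)/D − 0.2)/(1 − 0.2) = (430.5323·1.003867/462.9714 − 0.2)/0.8 = 0.91691090
λ = −ln(0.91691090)/0.6126 = 0.141601

B0=430.5323 lambda=0.1416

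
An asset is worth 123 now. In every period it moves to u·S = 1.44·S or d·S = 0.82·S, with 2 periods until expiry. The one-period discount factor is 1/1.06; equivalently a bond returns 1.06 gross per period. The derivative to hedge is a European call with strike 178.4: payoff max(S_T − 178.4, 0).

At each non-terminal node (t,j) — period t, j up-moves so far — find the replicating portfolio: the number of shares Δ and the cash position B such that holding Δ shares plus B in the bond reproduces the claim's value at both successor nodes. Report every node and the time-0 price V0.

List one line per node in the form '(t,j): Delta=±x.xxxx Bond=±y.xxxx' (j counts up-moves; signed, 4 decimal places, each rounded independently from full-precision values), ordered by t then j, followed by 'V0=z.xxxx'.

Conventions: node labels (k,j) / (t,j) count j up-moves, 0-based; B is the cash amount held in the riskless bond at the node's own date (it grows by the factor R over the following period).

The replicating-portfolio and risk-neutral prices coincide; use p* = (1.06−0.82)/(1.44−0.82) = 0.3871 for the latter.
At maturity the claim pays: V(2,0)=0.0000, V(2,1)=0.0000, V(2,2)=76.6528
  t=1,j=0: stock 100.8600 → up 145.2384 (V=0.0000), down 82.7052 (V=0.0000). Price 0.0000; hedge Δ=0.0000, bond B=0.0000.
  t=1,j=1: stock 177.1200 → up 255.0528 (V=76.6528), down 145.2384 (V=0.0000). Price 27.9925; hedge Δ=0.6980, bond B=-95.6410.
  t=0,j=0: stock 123.0000 → up 177.1200 (V=27.9925), down 100.8600 (V=0.0000). Price 10.2225; hedge Δ=0.3671, bond B=-34.9267.
Check: Δ(0,0)·S0 + B(0,0) = 10.2225 = V0.

(0,0): Delta=0.3671 Bond=-34.9267
(1,0): Delta=0.0000 Bond=0.0000
(1,1): Delta=0.6980 Bond=-95.6410
V0=10.2225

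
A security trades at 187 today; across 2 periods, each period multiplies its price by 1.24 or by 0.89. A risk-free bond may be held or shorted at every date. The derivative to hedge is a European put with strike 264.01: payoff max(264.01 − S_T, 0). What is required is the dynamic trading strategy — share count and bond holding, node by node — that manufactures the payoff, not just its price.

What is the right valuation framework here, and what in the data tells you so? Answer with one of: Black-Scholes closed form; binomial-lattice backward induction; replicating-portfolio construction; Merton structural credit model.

Key observation: the deliverable is the dynamic trading strategy on the 2-step tree (spot 187, moves 1.24 and 0.89), so the valuation must go through the node-by-node replicating-portfolio solve.

framework: replicating-portfolio construction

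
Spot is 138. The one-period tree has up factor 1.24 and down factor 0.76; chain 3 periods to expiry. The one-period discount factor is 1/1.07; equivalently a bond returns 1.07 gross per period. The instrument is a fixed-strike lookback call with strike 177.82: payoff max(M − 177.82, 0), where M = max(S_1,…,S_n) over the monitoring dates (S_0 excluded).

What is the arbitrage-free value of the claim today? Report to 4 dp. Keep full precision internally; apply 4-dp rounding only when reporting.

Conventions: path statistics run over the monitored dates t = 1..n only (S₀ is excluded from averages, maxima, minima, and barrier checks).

price = 22.8999

Under the martingale measure an up-move has probability p* = 0.6458; value the claim as the probability-weighted average of per-path payoffs, discounted 3 periods at R = 1.07.
Enumerate all 2^3 = 8 price paths (U = up ×1.24, D = down ×0.76); each path with k up-moves has probability p*^k·(1−p*)^(3−k).
DDD: M=104.8800, payoff=0.0000, prob=0.044425
UDD: M=171.1200, payoff=0.0000, prob=0.081009
DUD: M=130.0512, payoff=0.0000, prob=0.081009
UUD: M=212.1888, payoff=34.3688, prob=0.147723
DDU: M=104.8800, payoff=0.0000, prob=0.081009
UDU: M=171.1200, payoff=0.0000, prob=0.147723
DUU: M=161.2635, payoff=0.0000, prob=0.147723
UUU: M=263.1141, payoff=85.2941, prob=0.269378
Price = Σ prob·payoff / R^3 = 28.053385 / 1.225043 = 22.8999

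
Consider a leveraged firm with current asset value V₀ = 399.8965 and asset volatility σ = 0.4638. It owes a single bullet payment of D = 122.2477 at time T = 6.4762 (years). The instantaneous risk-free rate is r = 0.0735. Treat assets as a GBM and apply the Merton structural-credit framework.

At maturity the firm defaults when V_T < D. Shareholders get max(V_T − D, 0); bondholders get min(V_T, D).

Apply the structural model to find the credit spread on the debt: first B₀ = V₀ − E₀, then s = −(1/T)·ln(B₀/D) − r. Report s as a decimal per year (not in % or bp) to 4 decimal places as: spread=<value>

Equity is a call on the firm's assets struck at D = 122.2477:
d₁ = [ln(V₀/D) + (r + σ²/2)T] / (σ√T)
   = [ln(399.8965/122.2477) + (0.0735 + 0.5·0.4638²)·6.4762] / (0.4638·√6.4762)
   = [1.185156 + 1.172550] / 1.180296 = 1.997555
d₂ = d₁ − σ√T = 1.997555 − 1.180296 = 0.817260
N(d₁) = 0.977118,  N(d₂) = 0.793110,  e^(−rT) = 0.621263
E₀ = V₀·N(d₁) − D·e^(−rT)·N(d₂)
   = 399.8965·0.977118 − 122.2477·0.621263·0.793110 = 330.510794
B₀ = V₀ − E₀ = 399.8965 − 330.510794 = 69.385706
spread = −(1/T)·ln(B₀/D) − r = −(1/6.4762)·ln(69.385706/122.2477) − 0.0735 = 0.01395382

spread=0.0140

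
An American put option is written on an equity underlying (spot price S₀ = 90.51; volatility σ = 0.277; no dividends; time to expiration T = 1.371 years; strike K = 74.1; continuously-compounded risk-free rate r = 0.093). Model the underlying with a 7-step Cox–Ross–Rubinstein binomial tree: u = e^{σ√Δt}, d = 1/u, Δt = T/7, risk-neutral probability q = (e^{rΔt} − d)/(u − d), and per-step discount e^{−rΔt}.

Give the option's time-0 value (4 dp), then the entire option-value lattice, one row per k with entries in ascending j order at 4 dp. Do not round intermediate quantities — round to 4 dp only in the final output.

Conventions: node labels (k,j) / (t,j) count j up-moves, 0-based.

Δt=0.19586, u=1.13042, d=0.88463, q=0.54418, disc=e^(-rΔt)=0.98195
k=7 terminal: V=max(K-S,0) → 35.7275 25.0658 11.4418 0.0000 0.0000 0.0000 0.0000 0.0000
k=6: j=0 S=43.3770 intr=30.7230 cont=29.3855 V=30.7230[EX]; j=1 S=55.4292 intr=18.6708 cont=17.3333 V=18.6708[EX]; j=2 S=70.8301 intr=3.2699 cont=5.1213 V=5.1213[hold]; j=3 S=90.5100 intr=0.0000 cont=0.0000 V=0.0000[hold]; j=4 S=115.6580 intr=0.0000 cont=0.0000 V=0.0000[hold]; j=5 S=147.7932 intr=0.0000 cont=0.0000 V=0.0000[hold]; j=6 S=188.8572 intr=0.0000 cont=0.0000 V=0.0000[hold]
k=5: j=0 S=49.0342 intr=25.0658 cont=23.7283 V=25.0658[EX]; j=1 S=62.6582 intr=11.4418 cont=11.0936 V=11.4418[EX]; j=2 S=80.0677 intr=0.0000 cont=2.2923 V=2.2923[hold]; j=3 S=102.3142 intr=0.0000 cont=0.0000 V=0.0000[hold]; j=4 S=130.7420 intr=0.0000 cont=0.0000 V=0.0000[hold]; j=5 S=167.0683 intr=0.0000 cont=0.0000 V=0.0000[hold]
k=4: j=0 S=55.4292 intr=18.6708 cont=17.3333 V=18.6708[EX]; j=1 S=70.8301 intr=3.2699 cont=6.3462 V=6.3462[hold]; j=2 S=90.5100 intr=0.0000 cont=1.0260 V=1.0260[hold]; j=3 S=115.6580 intr=0.0000 cont=0.0000 V=0.0000[hold]; j=4 S=147.7932 intr=0.0000 cont=0.0000 V=0.0000[hold]
k=3: j=0 S=62.6582 intr=11.4418 cont=11.7481 V=11.7481[hold]; j=1 S=80.0677 intr=0.0000 cont=3.3888 V=3.3888[hold]; j=2 S=102.3142 intr=0.0000 cont=0.4592 V=0.4592[hold]; j=3 S=130.7420 intr=0.0000 cont=0.0000 V=0.0000[hold]
k=2: j=0 S=70.8301 intr=3.2699 cont=7.0692 V=7.0692[hold]; j=1 S=90.5100 intr=0.0000 cont=1.7622 V=1.7622[hold]; j=2 S=115.6580 intr=0.0000 cont=0.2056 V=0.2056[hold]
k=1: j=0 S=80.0677 intr=0.0000 cont=4.1058 V=4.1058[hold]; j=1 S=102.3142 intr=0.0000 cont=0.8986 V=0.8986[hold]
k=0: j=0 S=90.5100 intr=0.0000 cont=2.3179 V=2.3179[hold]

price = 2.3179
tree:
2.3179
4.1058 0.8986
7.0692 1.7622 0.2056
11.7481 3.3888 0.4592 0.0000
18.6708 6.3462 1.0260 0.0000 0.0000
25.0658 11.4418 2.2923 0.0000 0.0000 0.0000
30.7230 18.6708 5.1213 0.0000 0.0000 0.0000 0.0000
35.7275 25.0658 11.4418 0.0000 0.0000 0.0000 0.0000 0.0000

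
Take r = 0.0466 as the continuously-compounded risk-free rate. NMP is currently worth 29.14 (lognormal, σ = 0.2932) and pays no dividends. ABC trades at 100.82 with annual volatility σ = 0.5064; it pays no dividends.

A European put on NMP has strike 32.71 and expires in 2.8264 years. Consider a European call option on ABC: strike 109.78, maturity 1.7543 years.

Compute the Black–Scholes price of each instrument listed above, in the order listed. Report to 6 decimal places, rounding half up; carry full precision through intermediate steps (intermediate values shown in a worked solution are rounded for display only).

price(NMP put K=32.71) = 5.397102
price(ABC call K=109.78) = 26.354334

[NMP put K=32.71]
σ√T = 0.2932·√2.8264 = 0.492925
d₁ = (ln(S/K) + (r+σ²/2)T) / (σ√T) = (ln(29.14/32.71) + (0.0466+0.2932²/2)·2.8264) / 0.492925 = (-0.115569 + 0.253198) / 0.492925 = 0.279208
d₂ = d₁ − σ√T = 0.279208 − 0.492925 = -0.213717
e^{−rT} = 0.876595
N(−d₁) = 0.390043,  N(−d₂) = 0.584616
price = K·e^{−rT}·N(−d₂) − S·N(−d₁) = 16.762941 − 11.365839 = 5.397102
[ABC call K=109.78]
σ√T = 0.5064·√1.7543 = 0.670727
d₁ = (ln(S/K) + (r+σ²/2)T) / (σ√T) = (ln(100.82/109.78) + (0.0466+0.5064²/2)·1.7543) / 0.670727 = (-0.085142 + 0.306688) / 0.670727 = 0.330307
d₂ = d₁ − σ√T = 0.330307 − 0.670727 = -0.340419
e^{−rT} = 0.921502
N(d₁) = 0.629416,  N(d₂) = 0.366770
price = S·N(d₁) − K·e^{−rT}·N(d₂) = 63.457733 − 37.103399 = 26.354334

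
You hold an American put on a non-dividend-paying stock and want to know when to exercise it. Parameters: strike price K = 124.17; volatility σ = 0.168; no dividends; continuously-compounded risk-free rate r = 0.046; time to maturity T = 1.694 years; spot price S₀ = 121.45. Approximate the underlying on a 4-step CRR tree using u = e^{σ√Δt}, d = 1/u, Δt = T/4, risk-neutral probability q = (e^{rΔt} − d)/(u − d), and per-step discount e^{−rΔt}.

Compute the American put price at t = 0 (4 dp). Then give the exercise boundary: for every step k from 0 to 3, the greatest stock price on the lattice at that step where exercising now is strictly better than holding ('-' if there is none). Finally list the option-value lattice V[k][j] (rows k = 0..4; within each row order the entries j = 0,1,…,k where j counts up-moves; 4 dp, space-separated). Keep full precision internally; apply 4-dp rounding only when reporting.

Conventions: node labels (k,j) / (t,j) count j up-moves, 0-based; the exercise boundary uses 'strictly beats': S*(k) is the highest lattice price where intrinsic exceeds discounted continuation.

price = 8.4567
boundary = - - 97.5968 108.8721
tree:
8.4567
15.3780 3.3689
26.5732 7.2078 0.5008
36.6808 15.2979 1.1671 0.0000
45.7416 26.5732 2.7200 0.0000 0.0000

Δt=0.42350, u=1.11553, d=0.89644, q=0.56248, disc=e^(-rΔt)=0.98071
k=4 terminal: V=max(K-S,0) → 45.7416 26.5732 2.7200 0.0000 0.0000
k=3: j=0 S=87.4892 intr=36.6808 cont=34.2853 V=36.6808[EX]; j=1 S=108.8721 intr=15.2979 cont=12.9024 V=15.2979[EX]; j=2 S=135.4811 intr=0.0000 cont=1.1671 V=1.1671[hold]; j=3 S=168.5934 intr=0.0000 cont=0.0000 V=0.0000[hold]  S*(3)=108.8721
k=2: j=0 S=97.5968 intr=26.5732 cont=24.1777 V=26.5732[EX]; j=1 S=121.4500 intr=2.7200 cont=7.2078 V=7.2078[hold]; j=2 S=151.1331 intr=0.0000 cont=0.5008 V=0.5008[hold]  S*(2)=97.5968
k=1: j=0 S=108.8721 intr=15.2979 cont=15.3780 V=15.3780[hold]; j=1 S=135.4811 intr=0.0000 cont=3.3689 V=3.3689[hold]  S*(1)=-
k=0: j=0 S=121.4500 intr=2.7200 cont=8.4567 V=8.4567[hold]  S*(0)=-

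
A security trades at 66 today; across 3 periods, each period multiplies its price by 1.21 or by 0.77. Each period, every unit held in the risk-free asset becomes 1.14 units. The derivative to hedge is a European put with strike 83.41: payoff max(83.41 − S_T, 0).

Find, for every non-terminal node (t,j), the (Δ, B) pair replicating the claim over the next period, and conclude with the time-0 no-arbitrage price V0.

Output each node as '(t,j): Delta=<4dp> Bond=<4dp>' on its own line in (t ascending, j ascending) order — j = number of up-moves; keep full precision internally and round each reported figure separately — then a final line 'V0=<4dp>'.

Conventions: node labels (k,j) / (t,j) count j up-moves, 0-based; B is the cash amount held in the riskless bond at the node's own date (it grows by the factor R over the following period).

(0,0): Delta=-0.3721 Bond=28.3073
(1,0): Delta=-1.0000 Bond=64.1813
(1,1): Delta=-0.2965 Bond=26.2331
(2,0): Delta=-1.0000 Bond=73.1667
(2,1): Delta=-1.0000 Bond=73.1667
(2,2): Delta=-0.2118 Bond=21.7212
V0=3.7501

Since d<R<u, set p* = (R−d)/(u−d) = 0.8409; price each node as the discounted p*-expectation of its children.
Terminal payoffs: V(3,0)=53.2788, V(3,1)=36.0610, V(3,2)=9.0044, V(3,3)=0.0000
(2,0): S=39.1314. Δ = (V_up−V_dn)/(S_up−S_dn) = (36.0610−53.2788)/(47.3490−30.1312) = -1.0000. V = [p*·36.0610 + (1−p*)·53.2788]/1.14 = 34.0353. B = V − Δ·S = 73.1667.
(2,1): S=61.4922. Δ = (V_up−V_dn)/(S_up−S_dn) = (9.0044−36.0610)/(74.4056−47.3490) = -1.0000. V = [p*·9.0044 + (1−p*)·36.0610]/1.14 = 11.6745. B = V − Δ·S = 73.1667.
(2,2): S=96.6306. Δ = (V_up−V_dn)/(S_up−S_dn) = (0.0000−9.0044)/(116.9230−74.4056) = -0.2118. V = [p*·0.0000 + (1−p*)·9.0044]/1.14 = 1.2566. B = V − Δ·S = 21.7212.
(1,0): S=50.8200. Δ = (V_up−V_dn)/(S_up−S_dn) = (11.6745−34.0353)/(61.4922−39.1314) = -1.0000. V = [p*·11.6745 + (1−p*)·34.0353]/1.14 = 13.3613. B = V − Δ·S = 64.1813.
(1,1): S=79.8600. Δ = (V_up−V_dn)/(S_up−S_dn) = (1.2566−11.6745)/(96.6306−61.4922) = -0.2965. V = [p*·1.2566 + (1−p*)·11.6745]/1.14 = 2.5561. B = V − Δ·S = 26.2331.
(0,0): S=66.0000. Δ = (V_up−V_dn)/(S_up−S_dn) = (2.5561−13.3613)/(79.8600−50.8200) = -0.3721. V = [p*·2.5561 + (1−p*)·13.3613]/1.14 = 3.7501. B = V − Δ·S = 28.3073.
Verification: the root portfolio costs Δ(0,0)·S0 + B(0,0) = 3.7501, matching V0.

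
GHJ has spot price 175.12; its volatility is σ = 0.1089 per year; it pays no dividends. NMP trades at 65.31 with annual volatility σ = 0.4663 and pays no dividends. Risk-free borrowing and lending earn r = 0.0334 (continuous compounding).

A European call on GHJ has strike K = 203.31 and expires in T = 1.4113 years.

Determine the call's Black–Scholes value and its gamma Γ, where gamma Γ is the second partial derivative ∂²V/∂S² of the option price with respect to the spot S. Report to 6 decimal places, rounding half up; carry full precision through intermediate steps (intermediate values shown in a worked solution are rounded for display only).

price = 2.916470
Γ = 0.013542

σ√T = 0.1089·√1.4113 = 0.129371
d₁ = (ln(S/K) + (r+σ²/2)T) / (σ√T) = (ln(175.12/203.31) + (0.0334+0.1089²/2)·1.4113) / 0.129371 = (-0.149260 + 0.055506) / 0.129371 = -0.724694
d₂ = d₁ − σ√T = -0.724694 − 0.129371 = -0.854066
e^{−rT} = 0.953956
N(d₁) = 0.234320,  N(d₂) = 0.196534
Call price V = S·N(d₁) − K·e^{−rT}·N(d₂) = 41.034073 − 38.117603 = 2.916470
φ(d₁) = (1/√(2π))·e^{−d₁²/2} = 0.306809
Γ = φ(d₁) / (S·σ·√T) = 0.013542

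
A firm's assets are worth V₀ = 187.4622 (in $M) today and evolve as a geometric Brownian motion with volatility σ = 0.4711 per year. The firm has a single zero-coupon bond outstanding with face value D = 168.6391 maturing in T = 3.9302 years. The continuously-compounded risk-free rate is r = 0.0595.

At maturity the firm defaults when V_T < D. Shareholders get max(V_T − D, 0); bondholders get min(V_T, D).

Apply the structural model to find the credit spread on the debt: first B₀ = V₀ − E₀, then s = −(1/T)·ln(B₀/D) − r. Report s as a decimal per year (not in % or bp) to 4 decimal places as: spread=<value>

spread=0.0752

Apply the equity-as-call identities (strike 168.6391, horizon 3.9302 years):
d₁ = [ln(V₀/D) + (r + σ²/2)T] / (σ√T)
   = [ln(187.4622/168.6391) + (0.0595 + 0.5·0.4711²)·3.9302] / (0.4711·√3.9302)
   = [0.105816 + 0.669972] / 0.933943 = 0.830659
d₂ = d₁ − σ√T = 0.830659 − 0.933943 = -0.103284
N(d₁) = 0.796917,  N(d₂) = 0.458869,  e^(−rT) = 0.791483
E₀ = V₀·N(d₁) − D·e^(−rT)·N(d₂)
   = 187.4622·0.796917 − 168.6391·0.791483·0.458869 = 88.144292
B₀ = V₀ − E₀ = 187.4622 − 88.144292 = 99.317908
spread = −(1/T)·ln(B₀/D) − r = −(1/3.9302)·ln(99.317908/168.6391) − 0.0595 = 0.07520944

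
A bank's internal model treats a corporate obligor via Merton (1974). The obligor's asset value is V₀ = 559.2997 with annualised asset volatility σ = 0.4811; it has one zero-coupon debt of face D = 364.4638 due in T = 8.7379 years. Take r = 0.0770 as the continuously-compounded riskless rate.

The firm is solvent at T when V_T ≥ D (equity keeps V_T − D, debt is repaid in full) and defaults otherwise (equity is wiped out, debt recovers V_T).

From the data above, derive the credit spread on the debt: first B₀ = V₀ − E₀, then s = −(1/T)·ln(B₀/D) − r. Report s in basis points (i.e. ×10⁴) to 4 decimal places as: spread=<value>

Equity is a call on the firm's assets struck at D = 364.4638:
d₁ = [ln(V₀/D) + (r + σ²/2)T] / (σ√T)
   = [ln(559.2997/364.4638) + (0.0770 + 0.5·0.4811²)·8.7379] / (0.4811·√8.7379)
   = [0.428258 + 1.684043] / 1.422129 = 1.485310
d₂ = d₁ − σ√T = 1.485310 − 1.422129 = 0.063181
N(d₁) = 0.931269,  N(d₂) = 0.525189,  e^(−rT) = 0.510268
E₀ = V₀·N(d₁) − D·e^(−rT)·N(d₂)
   = 559.2997·0.931269 − 364.4638·0.510268·0.525189 = 423.186860
B₀ = V₀ − E₀ = 559.2997 − 423.186860 = 136.112840
spread = −(1/T)·ln(B₀/D) − r = −(1/8.7379)·ln(136.112840/364.4638) − 0.0770 = 0.03572079
in basis points: 0.03572079 × 10⁴ = 357.2079 bp

spread=357.2079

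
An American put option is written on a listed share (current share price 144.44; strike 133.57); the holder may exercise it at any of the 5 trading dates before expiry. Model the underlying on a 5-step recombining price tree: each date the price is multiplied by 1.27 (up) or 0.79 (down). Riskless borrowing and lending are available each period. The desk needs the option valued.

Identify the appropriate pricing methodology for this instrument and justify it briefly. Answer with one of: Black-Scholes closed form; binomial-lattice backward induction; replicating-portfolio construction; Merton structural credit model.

Key observation: early exercise of the strike-133.57 put must be checked at each of the 5 dates (spot 144.44), which forces a node-by-node comparison of intrinsic and continuation value backward from expiry.

framework: binomial-lattice backward induction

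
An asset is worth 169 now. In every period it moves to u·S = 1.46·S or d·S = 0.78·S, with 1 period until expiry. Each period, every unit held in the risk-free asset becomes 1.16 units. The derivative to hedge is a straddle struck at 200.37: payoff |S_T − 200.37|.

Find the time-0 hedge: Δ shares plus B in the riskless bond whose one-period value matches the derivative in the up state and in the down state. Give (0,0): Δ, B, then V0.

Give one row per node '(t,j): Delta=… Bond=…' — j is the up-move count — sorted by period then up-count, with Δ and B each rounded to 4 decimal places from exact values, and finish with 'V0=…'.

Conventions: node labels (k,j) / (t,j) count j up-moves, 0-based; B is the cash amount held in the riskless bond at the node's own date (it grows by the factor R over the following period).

Arbitrage-free pricing uses the up-move probability p* = (R−d)/(u−d) = 0.5588, discounting each step at R = 1.16.
Payoffs at expiry: V(1,0)=68.5500, V(1,1)=46.3700
(0,0): S=169.0000. Δ = (V_up−V_dn)/(S_up−S_dn) = (46.3700−68.5500)/(246.7400−131.8200) = -0.1930. V = [p*·46.3700 + (1−p*)·68.5500]/1.16 = 48.4097. B = V − Δ·S = 81.0274.
Verification: the root portfolio costs Δ(0,0)·S0 + B(0,0) = 48.4097, matching V0.

(0,0): Delta=-0.1930 Bond=81.0274
V0=48.4097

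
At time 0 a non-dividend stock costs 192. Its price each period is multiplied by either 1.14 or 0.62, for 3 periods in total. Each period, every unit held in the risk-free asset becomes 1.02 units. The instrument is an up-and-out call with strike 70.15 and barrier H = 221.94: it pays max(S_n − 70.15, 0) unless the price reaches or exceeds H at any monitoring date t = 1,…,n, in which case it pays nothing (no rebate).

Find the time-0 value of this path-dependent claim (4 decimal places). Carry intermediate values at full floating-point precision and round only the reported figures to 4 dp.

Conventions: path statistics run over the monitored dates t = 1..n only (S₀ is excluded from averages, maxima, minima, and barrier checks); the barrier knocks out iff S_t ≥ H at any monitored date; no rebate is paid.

price = 23.3797

Risk-neutral up-probability p* = (R−d)/(u−d) = (1.02−0.62)/(1.14−0.62) = 0.7692; the claim prices as the p*-weighted sum of path payoffs discounted by R^3.
Enumerate all 2^3 = 8 price paths (U = up ×1.14, D = down ×0.62); each path with k up-moves has probability p*^k·(1−p*)^(3−k).
DDD: M=119.0400, payoff=0.0000, prob=0.012289
UDD: M=218.8800, payoff=13.9875, prob=0.040965
DUD: M=135.7056, payoff=13.9875, prob=0.040965
UUD: M=249.5232, payoff=0.0000, prob=0.136550
DDU: M=119.0400, payoff=13.9875, prob=0.040965
UDU: M=218.8800, payoff=84.5544, prob=0.136550
DUU: M=154.7044, payoff=84.5544, prob=0.136550
UUU: M=284.4564, payoff=0.0000, prob=0.455166
Price = Σ prob·payoff / R^3 = 24.810764 / 1.061208 = 23.3797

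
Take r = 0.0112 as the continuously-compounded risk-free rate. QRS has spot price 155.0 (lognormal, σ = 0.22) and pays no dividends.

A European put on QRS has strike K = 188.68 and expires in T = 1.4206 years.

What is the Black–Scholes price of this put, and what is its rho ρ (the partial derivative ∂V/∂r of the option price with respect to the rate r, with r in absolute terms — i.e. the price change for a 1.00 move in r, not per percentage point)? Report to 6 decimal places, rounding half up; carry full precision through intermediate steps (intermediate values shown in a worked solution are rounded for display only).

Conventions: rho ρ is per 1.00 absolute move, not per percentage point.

price = 37.143954
ρ = -209.457397

σ√T = 0.22·√1.4206 = 0.262216
d₁ = (ln(S/K) + (r+σ²/2)T) / (σ√T) = (ln(155.0/188.68) + (0.0112+0.22²/2)·1.4206) / 0.262216 = (-0.196627 + 0.050289) / 0.262216 = -0.558083
d₂ = d₁ − σ√T = -0.558083 − 0.262216 = -0.820299
e^{−rT} = 0.984215
N(−d₁) = 0.711606,  N(−d₂) = 0.793977
Put price V = K·e^{−rT}·N(−d₂) − S·N(−d₁) = 147.442909 − 110.298955 = 37.143954
ρ = −K·T·e^{−rT}·N(−d₂) = -209.457397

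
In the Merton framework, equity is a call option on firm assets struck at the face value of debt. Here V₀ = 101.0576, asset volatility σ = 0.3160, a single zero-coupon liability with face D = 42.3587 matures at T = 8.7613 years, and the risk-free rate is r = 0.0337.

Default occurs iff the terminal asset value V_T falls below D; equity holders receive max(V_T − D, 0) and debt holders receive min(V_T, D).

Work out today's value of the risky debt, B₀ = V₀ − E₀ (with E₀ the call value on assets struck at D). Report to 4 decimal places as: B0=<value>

B0=29.0252

Equity is a call on the firm's assets struck at D = 42.3587:
d₁ = [ln(V₀/D) + (r + σ²/2)T] / (σ√T)
   = [ln(101.0576/42.3587) + (0.0337 + 0.5·0.3160²)·8.7613] / (0.3160·√8.7613)
   = [0.869517 + 0.732690] / 0.935344 = 1.712960
d₂ = d₁ − σ√T = 1.712960 − 0.935344 = 0.777616
N(d₁) = 0.956640,  N(d₂) = 0.781602,  e^(−rT) = 0.744341
E₀ = V₀·N(d₁) − D·e^(−rT)·N(d₂)
   = 101.0576·0.956640 − 42.3587·0.744341·0.781602 = 72.032356
B₀ = V₀ − E₀ = 101.0576 − 72.032356 = 29.025244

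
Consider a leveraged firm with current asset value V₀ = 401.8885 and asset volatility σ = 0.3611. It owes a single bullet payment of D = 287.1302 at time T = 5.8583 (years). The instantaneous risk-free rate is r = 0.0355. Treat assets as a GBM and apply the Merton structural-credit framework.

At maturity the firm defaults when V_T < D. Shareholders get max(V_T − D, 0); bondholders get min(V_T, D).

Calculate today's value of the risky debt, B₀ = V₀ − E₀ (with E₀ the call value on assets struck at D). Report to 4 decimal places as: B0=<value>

Work the structural quantities from V₀ = 401.8885 against face 287.1302:
d₁ = [ln(V₀/D) + (r + σ²/2)T] / (σ√T)
   = [ln(401.8885/287.1302) + (0.0355 + 0.5·0.3611²)·5.8583] / (0.3611·√5.8583)
   = [0.336239 + 0.589911] / 0.874004 = 1.059663
d₂ = d₁ − σ√T = 1.059663 − 0.874004 = 0.185660
N(d₁) = 0.855351,  N(d₂) = 0.573644,  e^(−rT) = 0.812232
E₀ = V₀·N(d₁) − D·e^(−rT)·N(d₂)
   = 401.8885·0.855351 − 287.1302·0.812232·0.573644 = 209.972639
B₀ = V₀ − E₀ = 401.8885 − 209.972639 = 191.915861

B0=191.9159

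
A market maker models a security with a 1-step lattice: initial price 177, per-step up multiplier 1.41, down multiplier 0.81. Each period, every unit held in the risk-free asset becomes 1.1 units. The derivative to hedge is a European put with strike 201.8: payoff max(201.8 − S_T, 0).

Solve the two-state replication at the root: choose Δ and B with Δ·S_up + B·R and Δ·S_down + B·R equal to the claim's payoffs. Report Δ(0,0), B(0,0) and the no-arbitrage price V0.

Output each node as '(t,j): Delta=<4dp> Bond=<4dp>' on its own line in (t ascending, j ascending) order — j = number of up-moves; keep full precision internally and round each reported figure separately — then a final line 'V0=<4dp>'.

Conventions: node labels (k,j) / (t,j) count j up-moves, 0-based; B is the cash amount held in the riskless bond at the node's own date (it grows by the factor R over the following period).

Risk-neutral probability p* = (R−d)/(u−d) = (1.1−0.81)/(1.41−0.81) = 0.4833.
Payoffs at expiry: V(1,0)=58.4300, V(1,1)=0.0000
(0,0): S=177.0000. Δ = (V_up−V_dn)/(S_up−S_dn) = (0.0000−58.4300)/(249.5700−143.3700) = -0.5502. V = [p*·0.0000 + (1−p*)·58.4300]/1.1 = 27.4444. B = V − Δ·S = 124.8277.
As a check, the time-0 holding Δ(0,0)·S0 + B(0,0) comes to 27.4444 — exactly V0.

(0,0): Delta=-0.5502 Bond=124.8277
V0=27.4444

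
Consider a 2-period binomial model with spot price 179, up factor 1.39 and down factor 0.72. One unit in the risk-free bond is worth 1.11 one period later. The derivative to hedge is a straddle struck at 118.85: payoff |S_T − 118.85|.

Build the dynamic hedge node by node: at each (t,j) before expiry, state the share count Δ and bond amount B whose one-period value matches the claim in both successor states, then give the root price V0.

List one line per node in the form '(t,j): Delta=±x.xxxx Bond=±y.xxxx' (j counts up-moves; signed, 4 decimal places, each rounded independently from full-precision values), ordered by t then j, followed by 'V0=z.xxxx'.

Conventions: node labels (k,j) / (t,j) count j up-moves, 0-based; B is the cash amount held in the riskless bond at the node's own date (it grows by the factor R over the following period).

(0,0): Delta=0.8364 Bond=-59.7904
(1,0): Delta=0.3965 Bond=-9.6715
(1,1): Delta=1.0000 Bond=-107.0721
V0=89.9256

Since d<R<u, set p* = (R−d)/(u−d) = 0.5821; price each node as the discounted p*-expectation of its children.
Expiry values: V(2,0)=26.0564, V(2,1)=60.2932, V(2,2)=226.9959
  t=1,j=0: stock 128.8800 → up 179.1432 (V=60.2932), down 92.7936 (V=26.0564). Price 41.4282; hedge Δ=0.3965, bond B=-9.6715.
  t=1,j=1: stock 248.8100 → up 345.8459 (V=226.9959), down 179.1432 (V=60.2932). Price 141.7379; hedge Δ=1.0000, bond B=-107.0721.
  t=0,j=0: stock 179.0000 → up 248.8100 (V=141.7379), down 128.8800 (V=41.4282). Price 89.9256; hedge Δ=0.8364, bond B=-59.7904.
Sanity check at the root: Δ(0,0)·S0 + B(0,0) reproduces V0 = 89.9256.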